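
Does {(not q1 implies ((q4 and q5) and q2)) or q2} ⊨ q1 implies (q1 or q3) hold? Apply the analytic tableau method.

Initial set: {T ((not q1 implies ((q4 and q5) and q2)) or q2); F (q1 implies (q1 or q3))}.
F (q1 implies (q1 or q3)): α-rule — add T q1, F (q1 or q3).
F (q1 or q3): α-rule — add F q1, F q3.
× closes — contains both q1 and not q1.
All 1 branch closes.
Every branch closed, so the premises entail the conclusion.

Yes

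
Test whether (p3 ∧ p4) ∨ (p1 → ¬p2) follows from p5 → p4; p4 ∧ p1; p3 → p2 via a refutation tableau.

No

Initial set: {(p5 → p4); (p4 ∧ p1); (p3 → p2); ¬((p3 ∧ p4) ∨ (p1 → ¬p2))}.
(p4 ∧ p1): α-rule — add p4, p1.
¬((p3 ∧ p4) ∨ (p1 → ¬p2)): α-rule — add ¬(p3 ∧ p4), ¬(p1 → ¬p2).
¬(p1 → ¬p2): α-rule — add p1, ¬¬p2.
(p5 → p4): β-rule — branch into ¬p5  //  p4.
  branch 1 (add ¬p5):
    (p3 → p2): β-rule — branch into ¬p3  //  p2.
      branch 1.1 (add ¬p3):
        ¬(p3 ∧ p4): β-rule — branch into ¬p3  //  ¬p4.
          branch 1.1.1 (add ¬p3):
            ○ open, literals {p1=true, p2=true, p3=false, p4=true, p5=false}.
          branch 1.1.2 (add ¬p4):
            × closes — contains both p4 and ¬p4.
      branch 1.2 (add p2):
        ¬(p3 ∧ p4): β-rule — branch into ¬p3  //  ¬p4.
          branch 1.2.1 (add ¬p3):
            ○ open, literals {p1=true, p2=true, p3=false, p4=true, p5=false}.
          branch 1.2.2 (add ¬p4):
            × closes — contains both p4 and ¬p4.
  branch 2 (add p4):
    (p3 → p2): β-rule — branch into ¬p3  //  p2.
      branch 2.1 (add ¬p3):
        ¬(p3 ∧ p4): β-rule — branch into ¬p3  //  ¬p4.
          branch 2.1.1 (add ¬p3):
            ○ open, literals {p1=true, p2=true, p3=false, p4=true}.
          branch 2.1.2 (add ¬p4):
            × closes — contains both p4 and ¬p4.
      branch 2.2 (add p2):
        ¬(p3 ∧ p4): β-rule — branch into ¬p3  //  ¬p4.
          branch 2.2.1 (add ¬p3):
            ○ open, literals {p1=true, p2=true, p3=false, p4=true}.
          branch 2.2.2 (add ¬p4):
            × closes — contains both p4 and ¬p4.
4 branches closed, 4 open.
An open branch gives a countermodel: p1=true, p2=true, p3=false, p4=true, p5=false (unmentioned atoms arbitrary); the premises hold there but the conclusion fails.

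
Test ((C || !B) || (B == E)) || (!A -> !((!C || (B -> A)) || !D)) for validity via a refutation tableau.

Assume the negation and expand:
Initial set: {F (((C || !B) || (B == E)) || (!A -> !((!C || (B -> A)) || !D)))}.
F (((C || !B) || (B == E)) || (!A -> !((!C || (B -> A)) || !D))): α-rule — add F ((C || !B) || (B == E)), F (!A -> !((!C || (B -> A)) || !D)).
F ((C || !B) || (B == E)): α-rule — add F (C || !B), F (B == E).
F (!A -> !((!C || (B -> A)) || !D)): α-rule — add T !A, F !((!C || (B -> A)) || !D).
F (C || !B): α-rule — add F C, F !B.
F (B == E): β-rule — branch into T B, F E  //  F B, T E.
  branch 1 (add T B, F E):
    F !((!C || (B -> A)) || !D): β-rule — branch into T (!C || (B -> A))  //  T !D.
      branch 1.1 (add T (!C || (B -> A))):
        T (!C || (B -> A)): β-rule — branch into T !C  //  T (B -> A).
          branch 1.1.1 (add T !C):
            ○ open, literals {A=F, B=T, C=F, E=F}.
          branch 1.1.2 (add T (B -> A)):
            T (B -> A): β-rule — branch into F B  //  T A.
              branch 1.1.2.1 (add F B):
                × closes — contains both B and !B.
              branch 1.1.2.2 (add T A):
                × closes — contains both A and !A.
      branch 1.2 (add T !D):
        ○ open, literals {A=F, B=T, C=F, D=F, E=F}.
  branch 2 (add F B, T E):
    × closes — contains both B and !B.
3 branches closed, 2 open.
An open branch gives a countermodel: A=F, B=T, C=F, E=F (unmentioned atoms arbitrary); under it the original formula is false.

Not valid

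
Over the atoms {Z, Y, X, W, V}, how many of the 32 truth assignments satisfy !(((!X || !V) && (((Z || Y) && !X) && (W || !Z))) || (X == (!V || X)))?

Initial set: {!(((!X || !V) && (((Z || Y) && !X) && (W || !Z))) || (X == (!V || X)))}.
!(((!X || !V) && (((Z || Y) && !X) && (W || !Z))) || (X == (!V || X))): α-rule — add !((!X || !V) && (((Z || Y) && !X) && (W || !Z))), !(X == (!V || X)).
!((!X || !V) && (((Z || Y) && !X) && (W || !Z))): β-rule — branch into !(!X || !V)  //  !(((Z || Y) && !X) && (W || !Z)).
  branch 1 (add !(!X || !V)):
    !(!X || !V): α-rule — add !!X, !!V.
    !(X == (!V || X)): β-rule — branch into X, !(!V || X)  //  !X, (!V || X).
      branch 1.1 (add X, !(!V || X)):
        !(!V || X): α-rule — add !!V, !X.
        × closes — contains both X and !X.
      branch 1.2 (add !X, (!V || X)):
        × closes — contains both X and !X.
  branch 2 (add !(((Z || Y) && !X) && (W || !Z))):
    !(X == (!V || X)): β-rule — branch into X, !(!V || X)  //  !X, (!V || X).
      branch 2.1 (add X, !(!V || X)):
        !(!V || X): α-rule — add !!V, !X.
        × closes — contains both X and !X.
      branch 2.2 (add !X, (!V || X)):
        !(((Z || Y) && !X) && (W || !Z)): β-rule — branch into !((Z || Y) && !X)  //  !(W || !Z).
          branch 2.2.1 (add !((Z || Y) && !X)):
            (!V || X): β-rule — branch into !V  //  X.
              branch 2.2.1.1 (add !V):
                !((Z || Y) && !X): β-rule — branch into !(Z || Y)  //  !!X.
                  branch 2.2.1.1.1 (add !(Z || Y)):
                    !(Z || Y): α-rule — add !Z, !Y.
                    ○ open, literals {V=false, X=false, Y=false, Z=false}.
                  branch 2.2.1.1.2 (add !!X):
                    × closes — contains both X and !X.
              branch 2.2.1.2 (add X):
                × closes — contains both X and !X.
          branch 2.2.2 (add !(W || !Z)):
            !(W || !Z): α-rule — add !W, !!Z.
            (!V || X): β-rule — branch into !V  //  X.
              branch 2.2.2.1 (add !V):
                ○ open, literals {V=false, W=false, X=false, Z=true}.
              branch 2.2.2.2 (add X):
                × closes — contains both X and !X.
6 branches closed, 2 open.
Each open branch fixes some atoms; the unmentioned ones are free. Counting distinct full assignments: branch {V=false, X=false, Y=false, Z=false} (W) contributes 2 new; branch {V=false, W=false, X=false, Z=true} (Y) contributes 2 new. Total: 4.

4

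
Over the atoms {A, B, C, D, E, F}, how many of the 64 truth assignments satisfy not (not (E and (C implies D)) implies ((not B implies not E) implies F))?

18

Initial set: {not (not (E and (C implies D)) implies ((not B implies not E) implies F))}.
not (not (E and (C implies D)) implies ((not B implies not E) implies F)): α-rule — add not (E and (C implies D)), not ((not B implies not E) implies F).
not ((not B implies not E) implies F): α-rule — add (not B implies not E), not F.
not (E and (C implies D)): β-rule — branch into not E  //  not (C implies D).
  branch 1 (add not E):
    (not B implies not E): β-rule — branch into not not B  //  not E.
      branch 1.1 (add not not B):
        ○ open, literals {B=T, E=F, F=F}.
      branch 1.2 (add not E):
        ○ open, literals {E=F, F=F}.
  branch 2 (add not (C implies D)):
    not (C implies D): α-rule — add C, not D.
    (not B implies not E): β-rule — branch into not not B  //  not E.
      branch 2.1 (add not not B):
        ○ open, literals {B=T, C=T, D=F, F=F}.
      branch 2.2 (add not E):
        ○ open, literals {C=T, D=F, E=F, F=F}.
0 branches closed, 4 open.
Each open branch fixes some atoms; the unmentioned ones are free. Counting distinct full assignments: branch {B=T, E=F, F=F} (A, C, D) contributes 8 new; branch {E=F, F=F} (A, B, C, D) contributes 8 new; branch {B=T, C=T, D=F, F=F} (A, E) contributes 2 new; branch {C=T, D=F, E=F, F=F} (A, B) contributes 0 new. Total: 18.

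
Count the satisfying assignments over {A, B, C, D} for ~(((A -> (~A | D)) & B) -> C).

3

Initial set: {~(((A -> (~A | D)) & B) -> C)}.
~(((A -> (~A | D)) & B) -> C): α-rule — add ((A -> (~A | D)) & B), ~C.
((A -> (~A | D)) & B): α-rule — add (A -> (~A | D)), B.
(A -> (~A | D)): β-rule — branch into ~A  //  (~A | D).
  branch 1 (add ~A):
    ○ open, literals {A=F, B=T, C=F}.
  branch 2 (add (~A | D)):
    (~A | D): β-rule — branch into ~A  //  D.
      branch 2.1 (add ~A):
        ○ open, literals {A=F, B=T, C=F}.
      branch 2.2 (add D):
        ○ open, literals {B=T, C=F, D=T}.
0 branches closed, 3 open.
Each open branch fixes some atoms; the unmentioned ones are free. Counting distinct full assignments: branch {A=F, B=T, C=F} (D) contributes 2 new; branch {A=F, B=T, C=F} (D) contributes 0 new; branch {B=T, C=F, D=T} (A) contributes 1 new. Total: 3.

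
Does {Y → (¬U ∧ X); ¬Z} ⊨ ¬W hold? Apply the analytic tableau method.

Initial set: {(Y → (¬U ∧ X)); ¬Z; ¬¬W}.
(Y → (¬U ∧ X)): β-rule — branch into ¬Y  //  (¬U ∧ X).
  branch 1 (add ¬Y):
    ○ open, literals {W=1, Y=0, Z=0}.
  branch 2 (add (¬U ∧ X)):
    (¬U ∧ X): α-rule — add ¬U, X.
    ○ open, literals {U=0, W=1, X=1, Z=0}.
0 branches closed, 2 open.
An open branch gives a countermodel: W=1, Y=0, Z=0 (unmentioned atoms arbitrary); the premises hold there but the conclusion fails.

No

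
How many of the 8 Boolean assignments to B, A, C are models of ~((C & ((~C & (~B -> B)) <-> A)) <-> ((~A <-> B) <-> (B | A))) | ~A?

Initial set: {(~((C & ((~C & (~B -> B)) <-> A)) <-> ((~A <-> B) <-> (B | A))) | ~A)}.
(~((C & ((~C & (~B -> B)) <-> A)) <-> ((~A <-> B) <-> (B | A))) | ~A): β-rule — branch into ~((C & ((~C & (~B -> B)) <-> A)) <-> ((~A <-> B) <-> (B | A)))  //  ~A.
  branch 1 (add ~((C & ((~C & (~B -> B)) <-> A)) <-> ((~A <-> B) <-> (B | A)))):
    ~((C & ((~C & (~B -> B)) <-> A)) <-> ((~A <-> B) <-> (B | A))): β-rule — branch into (C & ((~C & (~B -> B)) <-> A)), ~((~A <-> B) <-> (B | A))  //  ~(C & ((~C & (~B -> B)) <-> A)), ((~A <-> B) <-> (B | A)).
      branch 1.1 (add (C & ((~C & (~B -> B)) <-> A)), ~((~A <-> B) <-> (B | A))):
        (C & ((~C & (~B -> B)) <-> A)): α-rule — add C, ((~C & (~B -> B)) <-> A).
        ~((~A <-> B) <-> (B | A)): β-rule — branch into (~A <-> B), ~(B | A)  //  ~(~A <-> B), (B | A).
          branch 1.1.1 (add (~A <-> B), ~(B | A)):
            ~(B | A): α-rule — add ~B, ~A.
            ((~C & (~B -> B)) <-> A): β-rule — branch into (~C & (~B -> B)), A  //  ~(~C & (~B -> B)), ~A.
              branch 1.1.1.1 (add (~C & (~B -> B)), A):
                × closes — contains both A and ~A.
              branch 1.1.1.2 (add ~(~C & (~B -> B)), ~A):
                (~A <-> B): β-rule — branch into ~A, B  //  ~~A, ~B.
                  branch 1.1.1.2.1 (add ~A, B):
                    × closes — contains both B and ~B.
                  branch 1.1.1.2.2 (add ~~A, ~B):
                    × closes — contains both A and ~A.
          branch 1.1.2 (add ~(~A <-> B), (B | A)):
            ((~C & (~B -> B)) <-> A): β-rule — branch into (~C & (~B -> B)), A  //  ~(~C & (~B -> B)), ~A.
              branch 1.1.2.1 (add (~C & (~B -> B)), A):
                (~C & (~B -> B)): α-rule — add ~C, (~B -> B).
                × closes — contains both C and ~C.
              branch 1.1.2.2 (add ~(~C & (~B -> B)), ~A):
                ~(~A <-> B): β-rule — branch into ~A, ~B  //  ~~A, B.
                  branch 1.1.2.2.1 (add ~A, ~B):
                    (B | A): β-rule — branch into B  //  A.
                      branch 1.1.2.2.1.1 (add B):
                        × closes — contains both B and ~B.
                      branch 1.1.2.2.1.2 (add A):
                        × closes — contains both A and ~A.
                  branch 1.1.2.2.2 (add ~~A, B):
                    × closes — contains both A and ~A.
      branch 1.2 (add ~(C & ((~C & (~B -> B)) <-> A)), ((~A <-> B) <-> (B | A))):
        ~(C & ((~C & (~B -> B)) <-> A)): β-rule — branch into ~C  //  ~((~C & (~B -> B)) <-> A).
          branch 1.2.1 (add ~C):
            ((~A <-> B) <-> (B | A)): β-rule — branch into (~A <-> B), (B | A)  //  ~(~A <-> B), ~(B | A).
              branch 1.2.1.1 (add (~A <-> B), (B | A)):
                (~A <-> B): β-rule — branch into ~A, B  //  ~~A, ~B.
                  branch 1.2.1.1.1 (add ~A, B):
                    (B | A): β-rule — branch into B  //  A.
                      branch 1.2.1.1.1.1 (add B):
                        ○ open, literals {A=false, B=true, C=false}.
                      branch 1.2.1.1.1.2 (add A):
                        × closes — contains both A and ~A.
                  branch 1.2.1.1.2 (add ~~A, ~B):
                    (B | A): β-rule — branch into B  //  A.
                      branch 1.2.1.1.2.1 (add B):
                        × closes — contains both B and ~B.
                      branch 1.2.1.1.2.2 (add A):
                        ○ open, literals {A=true, B=false, C=false}.
              branch 1.2.1.2 (add ~(~A <-> B), ~(B | A)):
                ~(B | A): α-rule — add ~B, ~A.
                ~(~A <-> B): β-rule — branch into ~A, ~B  //  ~~A, B.
                  branch 1.2.1.2.1 (add ~A, ~B):
                    ○ open, literals {A=false, B=false, C=false}.
                  branch 1.2.1.2.2 (add ~~A, B):
                    × closes — contains both A and ~A.
          branch 1.2.2 (add ~((~C & (~B -> B)) <-> A)):
            ((~A <-> B) <-> (B | A)): β-rule — branch into (~A <-> B), (B | A)  //  ~(~A <-> B), ~(B | A).
              branch 1.2.2.1 (add (~A <-> B), (B | A)):
                ~((~C & (~B -> B)) <-> A): β-rule — branch into (~C & (~B -> B)), ~A  //  ~(~C & (~B -> B)), A.
                  branch 1.2.2.1.1 (add (~C & (~B -> B)), ~A):
                    (~C & (~B -> B)): α-rule — add ~C, (~B -> B).
                    (~A <-> B): β-rule — branch into ~A, B  //  ~~A, ~B.
                      branch 1.2.2.1.1.1 (add ~A, B):
                        (B | A): β-rule — branch into B  //  A.
                          branch 1.2.2.1.1.1.1 (add B):
                            (~B -> B): β-rule — branch into ~~B  //  B.
                              branch 1.2.2.1.1.1.1.1 (add ~~B):
                                ○ open, literals {A=false, B=true, C=false}.
                              branch 1.2.2.1.1.1.1.2 (add B):
                                ○ open, literals {A=false, B=true, C=false}.
                          branch 1.2.2.1.1.1.2 (add A):
                            × closes — contains both A and ~A.
                      branch 1.2.2.1.1.2 (add ~~A, ~B):
                        × closes — contains both A and ~A.
                  branch 1.2.2.1.2 (add ~(~C & (~B -> B)), A):
                    (~A <-> B): β-rule — branch into ~A, B  //  ~~A, ~B.
                      branch 1.2.2.1.2.1 (add ~A, B):
                        × closes — contains both A and ~A.
                      branch 1.2.2.1.2.2 (add ~~A, ~B):
                        (B | A): β-rule — branch into B  //  A.
                          branch 1.2.2.1.2.2.1 (add B):
                            × closes — contains both B and ~B.
                          branch 1.2.2.1.2.2.2 (add A):
                            ~(~C & (~B -> B)): β-rule — branch into ~~C  //  ~(~B -> B).
                              branch 1.2.2.1.2.2.2.1 (add ~~C):
                                ○ open, literals {A=true, B=false, C=true}.
                              branch 1.2.2.1.2.2.2.2 (add ~(~B -> B)):
                                ~(~B -> B): α-rule — add ~B, ~B.
                                ○ open, literals {A=true, B=false}.
              branch 1.2.2.2 (add ~(~A <-> B), ~(B | A)):
                ~(B | A): α-rule — add ~B, ~A.
                ~((~C & (~B -> B)) <-> A): β-rule — branch into (~C & (~B -> B)), ~A  //  ~(~C & (~B -> B)), A.
                  branch 1.2.2.2.1 (add (~C & (~B -> B)), ~A):
                    (~C & (~B -> B)): α-rule — add ~C, (~B -> B).
                    ~(~A <-> B): β-rule — branch into ~A, ~B  //  ~~A, B.
                      branch 1.2.2.2.1.1 (add ~A, ~B):
                        (~B -> B): β-rule — branch into ~~B  //  B.
                          branch 1.2.2.2.1.1.1 (add ~~B):
                            × closes — contains both B and ~B.
                          branch 1.2.2.2.1.1.2 (add B):
                            × closes — contains both B and ~B.
                      branch 1.2.2.2.1.2 (add ~~A, B):
                        × closes — contains both A and ~A.
                  branch 1.2.2.2.2 (add ~(~C & (~B -> B)), A):
                    × closes — contains both A and ~A.
  branch 2 (add ~A):
    ○ open, literals {A=false}.
18 branches closed, 8 open.
Each open branch fixes some atoms; the unmentioned ones are free. Counting distinct full assignments: branch {A=false, B=true, C=false} (none free) contributes 1 new; branch {A=true, B=false, C=false} (none free) contributes 1 new; branch {A=false, B=false, C=false} (none free) contributes 1 new; branch {A=false, B=true, C=false} (none free) contributes 0 new; branch {A=false, B=true, C=false} (none free) contributes 0 new; branch {A=true, B=false, C=true} (none free) contributes 1 new; branch {A=true, B=false} (C) contributes 0 new; branch {A=false} (B, C) contributes 2 new. Total: 6.

6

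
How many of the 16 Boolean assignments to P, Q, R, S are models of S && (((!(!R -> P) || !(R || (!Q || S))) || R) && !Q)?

3

Initial set: {(S && (((!(!R -> P) || !(R || (!Q || S))) || R) && !Q))}.
(S && (((!(!R -> P) || !(R || (!Q || S))) || R) && !Q)): α-rule — add S, (((!(!R -> P) || !(R || (!Q || S))) || R) && !Q).
(((!(!R -> P) || !(R || (!Q || S))) || R) && !Q): α-rule — add ((!(!R -> P) || !(R || (!Q || S))) || R), !Q.
((!(!R -> P) || !(R || (!Q || S))) || R): β-rule — branch into (!(!R -> P) || !(R || (!Q || S)))  //  R.
  branch 1 (add (!(!R -> P) || !(R || (!Q || S)))):
    (!(!R -> P) || !(R || (!Q || S))): β-rule — branch into !(!R -> P)  //  !(R || (!Q || S)).
      branch 1.1 (add !(!R -> P)):
        !(!R -> P): α-rule — add !R, !P.
        ○ open, literals {P=F, Q=F, R=F, S=T}.
      branch 1.2 (add !(R || (!Q || S))):
        !(R || (!Q || S)): α-rule — add !R, !(!Q || S).
        !(!Q || S): α-rule — add !!Q, !S.
        × closes — contains both Q and !Q.
  branch 2 (add R):
    ○ open, literals {Q=F, R=T, S=T}.
1 branch closed, 2 open.
Each open branch fixes some atoms; the unmentioned ones are free. Counting distinct full assignments: branch {P=F, Q=F, R=F, S=T} (none free) contributes 1 new; branch {Q=F, R=T, S=T} (P) contributes 2 new. Total: 3.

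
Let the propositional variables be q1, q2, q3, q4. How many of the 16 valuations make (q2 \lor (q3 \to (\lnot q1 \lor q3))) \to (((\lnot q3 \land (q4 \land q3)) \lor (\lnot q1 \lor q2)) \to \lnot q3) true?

Initial set: {((q2 \lor (q3 \to (\lnot q1 \lor q3))) \to (((\lnot q3 \land (q4 \land q3)) \lor (\lnot q1 \lor q2)) \to \lnot q3))}.
((q2 \lor (q3 \to (\lnot q1 \lor q3))) \to (((\lnot q3 \land (q4 \land q3)) \lor (\lnot q1 \lor q2)) \to \lnot q3)): β-rule — branch into \lnot (q2 \lor (q3 \to (\lnot q1 \lor q3)))  //  (((\lnot q3 \land (q4 \land q3)) \lor (\lnot q1 \lor q2)) \to \lnot q3).
  branch 1 (add \lnot (q2 \lor (q3 \to (\lnot q1 \lor q3)))):
    \lnot (q2 \lor (q3 \to (\lnot q1 \lor q3))): α-rule — add \lnot q2, \lnot (q3 \to (\lnot q1 \lor q3)).
    \lnot (q3 \to (\lnot q1 \lor q3)): α-rule — add q3, \lnot (\lnot q1 \lor q3).
    \lnot (\lnot q1 \lor q3): α-rule — add \lnot \lnot q1, \lnot q3.
    × closes — contains both q3 and \lnot q3.
  branch 2 (add (((\lnot q3 \land (q4 \land q3)) \lor (\lnot q1 \lor q2)) \to \lnot q3)):
    (((\lnot q3 \land (q4 \land q3)) \lor (\lnot q1 \lor q2)) \to \lnot q3): β-rule — branch into \lnot ((\lnot q3 \land (q4 \land q3)) \lor (\lnot q1 \lor q2))  //  \lnot q3.
      branch 2.1 (add \lnot ((\lnot q3 \land (q4 \land q3)) \lor (\lnot q1 \lor q2))):
        \lnot ((\lnot q3 \land (q4 \land q3)) \lor (\lnot q1 \lor q2)): α-rule — add \lnot (\lnot q3 \land (q4 \land q3)), \lnot (\lnot q1 \lor q2).
        \lnot (\lnot q1 \lor q2): α-rule — add \lnot \lnot q1, \lnot q2.
        \lnot (\lnot q3 \land (q4 \land q3)): β-rule — branch into \lnot \lnot q3  //  \lnot (q4 \land q3).
          branch 2.1.1 (add \lnot \lnot q3):
            ○ open, literals {q1=1, q2=0, q3=1}.
          branch 2.1.2 (add \lnot (q4 \land q3)):
            \lnot (q4 \land q3): β-rule — branch into \lnot q4  //  \lnot q3.
              branch 2.1.2.1 (add \lnot q4):
                ○ open, literals {q1=1, q2=0, q4=0}.
              branch 2.1.2.2 (add \lnot q3):
                ○ open, literals {q1=1, q2=0, q3=0}.
      branch 2.2 (add \lnot q3):
        ○ open, literals {q3=0}.
1 branch closed, 4 open.
Each open branch fixes some atoms; the unmentioned ones are free. Counting distinct full assignments: branch {q1=1, q2=0, q3=1} (q4) contributes 2 new; branch {q1=1, q2=0, q4=0} (q3) contributes 1 new; branch {q1=1, q2=0, q3=0} (q4) contributes 1 new; branch {q3=0} (q1, q2, q4) contributes 6 new. Total: 10.

10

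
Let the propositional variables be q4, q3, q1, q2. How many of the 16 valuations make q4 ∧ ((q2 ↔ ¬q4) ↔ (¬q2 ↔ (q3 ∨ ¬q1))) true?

Initial set: {T (q4 ∧ ((q2 ↔ ¬q4) ↔ (¬q2 ↔ (q3 ∨ ¬q1))))}.
T (q4 ∧ ((q2 ↔ ¬q4) ↔ (¬q2 ↔ (q3 ∨ ¬q1)))): α-rule — add T q4, T ((q2 ↔ ¬q4) ↔ (¬q2 ↔ (q3 ∨ ¬q1))).
T ((q2 ↔ ¬q4) ↔ (¬q2 ↔ (q3 ∨ ¬q1))): β-rule — branch into T (q2 ↔ ¬q4), T (¬q2 ↔ (q3 ∨ ¬q1))  //  F (q2 ↔ ¬q4), F (¬q2 ↔ (q3 ∨ ¬q1)).
  branch 1 (add T (q2 ↔ ¬q4), T (¬q2 ↔ (q3 ∨ ¬q1))):
    T (q2 ↔ ¬q4): β-rule — branch into T q2, T ¬q4  //  F q2, F ¬q4.
      branch 1.1 (add T q2, T ¬q4):
        × closes — contains both q4 and ¬q4.
      branch 1.2 (add F q2, F ¬q4):
        T (¬q2 ↔ (q3 ∨ ¬q1)): β-rule — branch into T ¬q2, T (q3 ∨ ¬q1)  //  F ¬q2, F (q3 ∨ ¬q1).
          branch 1.2.1 (add T ¬q2, T (q3 ∨ ¬q1)):
            T (q3 ∨ ¬q1): β-rule — branch into T q3  //  T ¬q1.
              branch 1.2.1.1 (add T q3):
                ○ open, literals {q2=F, q3=T, q4=T}.
              branch 1.2.1.2 (add T ¬q1):
                ○ open, literals {q1=F, q2=F, q4=T}.
          branch 1.2.2 (add F ¬q2, F (q3 ∨ ¬q1)):
            × closes — contains both q2 and ¬q2.
  branch 2 (add F (q2 ↔ ¬q4), F (¬q2 ↔ (q3 ∨ ¬q1))):
    F (q2 ↔ ¬q4): β-rule — branch into T q2, F ¬q4  //  F q2, T ¬q4.
      branch 2.1 (add T q2, F ¬q4):
        F (¬q2 ↔ (q3 ∨ ¬q1)): β-rule — branch into T ¬q2, F (q3 ∨ ¬q1)  //  F ¬q2, T (q3 ∨ ¬q1).
          branch 2.1.1 (add T ¬q2, F (q3 ∨ ¬q1)):
            × closes — contains both q2 and ¬q2.
          branch 2.1.2 (add F ¬q2, T (q3 ∨ ¬q1)):
            T (q3 ∨ ¬q1): β-rule — branch into T q3  //  T ¬q1.
              branch 2.1.2.1 (add T q3):
                ○ open, literals {q2=T, q3=T, q4=T}.
              branch 2.1.2.2 (add T ¬q1):
                ○ open, literals {q1=F, q2=T, q4=T}.
      branch 2.2 (add F q2, T ¬q4):
        × closes — contains both q4 and ¬q4.
4 branches closed, 4 open.
Each open branch fixes some atoms; the unmentioned ones are free. Counting distinct full assignments: branch {q2=F, q3=T, q4=T} (q1) contributes 2 new; branch {q1=F, q2=F, q4=T} (q3) contributes 1 new; branch {q2=T, q3=T, q4=T} (q1) contributes 2 new; branch {q1=F, q2=T, q4=T} (q3) contributes 1 new. Total: 6.

6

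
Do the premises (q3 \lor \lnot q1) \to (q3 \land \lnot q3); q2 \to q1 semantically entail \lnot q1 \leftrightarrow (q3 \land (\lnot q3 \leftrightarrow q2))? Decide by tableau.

Yes

Initial set: {T ((q3 \lor \lnot q1) \to (q3 \land \lnot q3)); T (q2 \to q1); F (\lnot q1 \leftrightarrow (q3 \land (\lnot q3 \leftrightarrow q2)))}.
T ((q3 \lor \lnot q1) \to (q3 \land \lnot q3)): β-rule — branch into F (q3 \lor \lnot q1)  //  T (q3 \land \lnot q3).
  branch 1 (add F (q3 \lor \lnot q1)):
    F (q3 \lor \lnot q1): α-rule — add F q3, F \lnot q1.
    T (q2 \to q1): β-rule — branch into F q2  //  T q1.
      branch 1.1 (add F q2):
        F (\lnot q1 \leftrightarrow (q3 \land (\lnot q3 \leftrightarrow q2))): β-rule — branch into T \lnot q1, F (q3 \land (\lnot q3 \leftrightarrow q2))  //  F \lnot q1, T (q3 \land (\lnot q3 \leftrightarrow q2)).
          branch 1.1.1 (add T \lnot q1, F (q3 \land (\lnot q3 \leftrightarrow q2))):
            × closes — contains both q1 and \lnot q1.
          branch 1.1.2 (add F \lnot q1, T (q3 \land (\lnot q3 \leftrightarrow q2))):
            T (q3 \land (\lnot q3 \leftrightarrow q2)): α-rule — add T q3, T (\lnot q3 \leftrightarrow q2).
            × closes — contains both q3 and \lnot q3.
      branch 1.2 (add T q1):
        F (\lnot q1 \leftrightarrow (q3 \land (\lnot q3 \leftrightarrow q2))): β-rule — branch into T \lnot q1, F (q3 \land (\lnot q3 \leftrightarrow q2))  //  F \lnot q1, T (q3 \land (\lnot q3 \leftrightarrow q2)).
          branch 1.2.1 (add T \lnot q1, F (q3 \land (\lnot q3 \leftrightarrow q2))):
            × closes — contains both q1 and \lnot q1.
          branch 1.2.2 (add F \lnot q1, T (q3 \land (\lnot q3 \leftrightarrow q2))):
            T (q3 \land (\lnot q3 \leftrightarrow q2)): α-rule — add T q3, T (\lnot q3 \leftrightarrow q2).
            × closes — contains both q3 and \lnot q3.
  branch 2 (add T (q3 \land \lnot q3)):
    T (q3 \land \lnot q3): α-rule — add T q3, T \lnot q3.
    × closes — contains both q3 and \lnot q3.
All 5 branches close.
Every branch closed, so the premises entail the conclusion.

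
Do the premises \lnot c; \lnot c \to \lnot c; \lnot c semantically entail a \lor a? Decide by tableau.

Initial set: {T \lnot c; T (\lnot c \to \lnot c); T \lnot c; F (a \lor a)}.
F (a \lor a): α-rule — add F a, F a.
T (\lnot c \to \lnot c): β-rule — branch into F \lnot c  //  T \lnot c.
  branch 1 (add F \lnot c):
    × closes — contains both c and \lnot c.
  branch 2 (add T \lnot c):
    ○ open, literals {a=0, c=0}.
1 branch closed, 1 open.
An open branch gives a countermodel: a=0, c=0 (unmentioned atoms arbitrary); the premises hold there but the conclusion fails.

No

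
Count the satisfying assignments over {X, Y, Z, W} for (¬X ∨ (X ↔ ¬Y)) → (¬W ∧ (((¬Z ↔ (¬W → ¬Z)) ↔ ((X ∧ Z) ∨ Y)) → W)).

Initial set: {((¬X ∨ (X ↔ ¬Y)) → (¬W ∧ (((¬Z ↔ (¬W → ¬Z)) ↔ ((X ∧ Z) ∨ Y)) → W)))}.
((¬X ∨ (X ↔ ¬Y)) → (¬W ∧ (((¬Z ↔ (¬W → ¬Z)) ↔ ((X ∧ Z) ∨ Y)) → W))): β-rule — branch into ¬(¬X ∨ (X ↔ ¬Y))  //  (¬W ∧ (((¬Z ↔ (¬W → ¬Z)) ↔ ((X ∧ Z) ∨ Y)) → W)).
  branch 1 (add ¬(¬X ∨ (X ↔ ¬Y))):
    ¬(¬X ∨ (X ↔ ¬Y)): α-rule — add ¬¬X, ¬(X ↔ ¬Y).
    ¬(X ↔ ¬Y): β-rule — branch into X, ¬¬Y  //  ¬X, ¬Y.
      branch 1.1 (add X, ¬¬Y):
        ○ open, literals {X=T, Y=T}.
      branch 1.2 (add ¬X, ¬Y):
        × closes — contains both X and ¬X.
  branch 2 (add (¬W ∧ (((¬Z ↔ (¬W → ¬Z)) ↔ ((X ∧ Z) ∨ Y)) → W))):
    (¬W ∧ (((¬Z ↔ (¬W → ¬Z)) ↔ ((X ∧ Z) ∨ Y)) → W)): α-rule — add ¬W, (((¬Z ↔ (¬W → ¬Z)) ↔ ((X ∧ Z) ∨ Y)) → W).
    (((¬Z ↔ (¬W → ¬Z)) ↔ ((X ∧ Z) ∨ Y)) → W): β-rule — branch into ¬((¬Z ↔ (¬W → ¬Z)) ↔ ((X ∧ Z) ∨ Y))  //  W.
      branch 2.1 (add ¬((¬Z ↔ (¬W → ¬Z)) ↔ ((X ∧ Z) ∨ Y))):
        ¬((¬Z ↔ (¬W → ¬Z)) ↔ ((X ∧ Z) ∨ Y)): β-rule — branch into (¬Z ↔ (¬W → ¬Z)), ¬((X ∧ Z) ∨ Y)  //  ¬(¬Z ↔ (¬W → ¬Z)), ((X ∧ Z) ∨ Y).
          branch 2.1.1 (add (¬Z ↔ (¬W → ¬Z)), ¬((X ∧ Z) ∨ Y)):
            ¬((X ∧ Z) ∨ Y): α-rule — add ¬(X ∧ Z), ¬Y.
            (¬Z ↔ (¬W → ¬Z)): β-rule — branch into ¬Z, (¬W → ¬Z)  //  ¬¬Z, ¬(¬W → ¬Z).
              branch 2.1.1.1 (add ¬Z, (¬W → ¬Z)):
                ¬(X ∧ Z): β-rule — branch into ¬X  //  ¬Z.
                  branch 2.1.1.1.1 (add ¬X):
                    (¬W → ¬Z): β-rule — branch into ¬¬W  //  ¬Z.
                      branch 2.1.1.1.1.1 (add ¬¬W):
                        × closes — contains both W and ¬W.
                      branch 2.1.1.1.1.2 (add ¬Z):
                        ○ open, literals {W=F, X=F, Y=F, Z=F}.
                  branch 2.1.1.1.2 (add ¬Z):
                    (¬W → ¬Z): β-rule — branch into ¬¬W  //  ¬Z.
                      branch 2.1.1.1.2.1 (add ¬¬W):
                        × closes — contains both W and ¬W.
                      branch 2.1.1.1.2.2 (add ¬Z):
                        ○ open, literals {W=F, Y=F, Z=F}.
              branch 2.1.1.2 (add ¬¬Z, ¬(¬W → ¬Z)):
                ¬(¬W → ¬Z): α-rule — add ¬W, ¬¬Z.
                ¬(X ∧ Z): β-rule — branch into ¬X  //  ¬Z.
                  branch 2.1.1.2.1 (add ¬X):
                    ○ open, literals {W=F, X=F, Y=F, Z=T}.
                  branch 2.1.1.2.2 (add ¬Z):
                    × closes — contains both Z and ¬Z.
          branch 2.1.2 (add ¬(¬Z ↔ (¬W → ¬Z)), ((X ∧ Z) ∨ Y)):
            ¬(¬Z ↔ (¬W → ¬Z)): β-rule — branch into ¬Z, ¬(¬W → ¬Z)  //  ¬¬Z, (¬W → ¬Z).
              branch 2.1.2.1 (add ¬Z, ¬(¬W → ¬Z)):
                ¬(¬W → ¬Z): α-rule — add ¬W, ¬¬Z.
                × closes — contains both Z and ¬Z.
              branch 2.1.2.2 (add ¬¬Z, (¬W → ¬Z)):
                ((X ∧ Z) ∨ Y): β-rule — branch into (X ∧ Z)  //  Y.
                  branch 2.1.2.2.1 (add (X ∧ Z)):
                    (X ∧ Z): α-rule — add X, Z.
                    (¬W → ¬Z): β-rule — branch into ¬¬W  //  ¬Z.
                      branch 2.1.2.2.1.1 (add ¬¬W):
                        × closes — contains both W and ¬W.
                      branch 2.1.2.2.1.2 (add ¬Z):
                        × closes — contains both Z and ¬Z.
                  branch 2.1.2.2.2 (add Y):
                    (¬W → ¬Z): β-rule — branch into ¬¬W  //  ¬Z.
                      branch 2.1.2.2.2.1 (add ¬¬W):
                        × closes — contains both W and ¬W.
                      branch 2.1.2.2.2.2 (add ¬Z):
                        × closes — contains both Z and ¬Z.
      branch 2.2 (add W):
        × closes — contains both W and ¬W.
10 branches closed, 4 open.
Each open branch fixes some atoms; the unmentioned ones are free. Counting distinct full assignments: branch {X=T, Y=T} (Z, W) contributes 4 new; branch {W=F, X=F, Y=F, Z=F} (none free) contributes 1 new; branch {W=F, Y=F, Z=F} (X) contributes 1 new; branch {W=F, X=F, Y=F, Z=T} (none free) contributes 1 new. Total: 7.

7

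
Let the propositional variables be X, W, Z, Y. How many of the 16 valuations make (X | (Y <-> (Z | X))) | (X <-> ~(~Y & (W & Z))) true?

13

Initial set: {((X | (Y <-> (Z | X))) | (X <-> ~(~Y & (W & Z))))}.
((X | (Y <-> (Z | X))) | (X <-> ~(~Y & (W & Z)))): β-rule — branch into (X | (Y <-> (Z | X)))  //  (X <-> ~(~Y & (W & Z))).
  branch 1 (add (X | (Y <-> (Z | X)))):
    (X | (Y <-> (Z | X))): β-rule — branch into X  //  (Y <-> (Z | X)).
      branch 1.1 (add X):
        ○ open, literals {X=1}.
      branch 1.2 (add (Y <-> (Z | X))):
        (Y <-> (Z | X)): β-rule — branch into Y, (Z | X)  //  ~Y, ~(Z | X).
          branch 1.2.1 (add Y, (Z | X)):
            (Z | X): β-rule — branch into Z  //  X.
              branch 1.2.1.1 (add Z):
                ○ open, literals {Y=1, Z=1}.
              branch 1.2.1.2 (add X):
                ○ open, literals {X=1, Y=1}.
          branch 1.2.2 (add ~Y, ~(Z | X)):
            ~(Z | X): α-rule — add ~Z, ~X.
            ○ open, literals {X=0, Y=0, Z=0}.
  branch 2 (add (X <-> ~(~Y & (W & Z)))):
    (X <-> ~(~Y & (W & Z))): β-rule — branch into X, ~(~Y & (W & Z))  //  ~X, ~~(~Y & (W & Z)).
      branch 2.1 (add X, ~(~Y & (W & Z))):
        ~(~Y & (W & Z)): β-rule — branch into ~~Y  //  ~(W & Z).
          branch 2.1.1 (add ~~Y):
            ○ open, literals {X=1, Y=1}.
          branch 2.1.2 (add ~(W & Z)):
            ~(W & Z): β-rule — branch into ~W  //  ~Z.
              branch 2.1.2.1 (add ~W):
                ○ open, literals {W=0, X=1}.
              branch 2.1.2.2 (add ~Z):
                ○ open, literals {X=1, Z=0}.
      branch 2.2 (add ~X, ~~(~Y & (W & Z))):
        ~~(~Y & (W & Z)): α-rule — add ~Y, (W & Z).
        (W & Z): α-rule — add W, Z.
        ○ open, literals {W=1, X=0, Y=0, Z=1}.
0 branches closed, 8 open.
Each open branch fixes some atoms; the unmentioned ones are free. Counting distinct full assignments: branch {X=1} (W, Z, Y) contributes 8 new; branch {Y=1, Z=1} (X, W) contributes 2 new; branch {X=1, Y=1} (W, Z) contributes 0 new; branch {X=0, Y=0, Z=0} (W) contributes 2 new; branch {X=1, Y=1} (W, Z) contributes 0 new; branch {W=0, X=1} (Z, Y) contributes 0 new; branch {X=1, Z=0} (W, Y) contributes 0 new; branch {W=1, X=0, Y=0, Z=1} (none free) contributes 1 new. Total: 13.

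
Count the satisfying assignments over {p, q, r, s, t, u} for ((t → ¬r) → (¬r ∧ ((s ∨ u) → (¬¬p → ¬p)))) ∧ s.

Initial set: {(((t → ¬r) → (¬r ∧ ((s ∨ u) → (¬¬p → ¬p)))) ∧ s)}.
(((t → ¬r) → (¬r ∧ ((s ∨ u) → (¬¬p → ¬p)))) ∧ s): α-rule — add ((t → ¬r) → (¬r ∧ ((s ∨ u) → (¬¬p → ¬p)))), s.
((t → ¬r) → (¬r ∧ ((s ∨ u) → (¬¬p → ¬p)))): β-rule — branch into ¬(t → ¬r)  //  (¬r ∧ ((s ∨ u) → (¬¬p → ¬p))).
  branch 1 (add ¬(t → ¬r)):
    ¬(t → ¬r): α-rule — add t, ¬¬r.
    ○ open, literals {r=true, s=true, t=true}.
  branch 2 (add (¬r ∧ ((s ∨ u) → (¬¬p → ¬p)))):
    (¬r ∧ ((s ∨ u) → (¬¬p → ¬p))): α-rule — add ¬r, ((s ∨ u) → (¬¬p → ¬p)).
    ((s ∨ u) → (¬¬p → ¬p)): β-rule — branch into ¬(s ∨ u)  //  (¬¬p → ¬p).
      branch 2.1 (add ¬(s ∨ u)):
        ¬(s ∨ u): α-rule — add ¬s, ¬u.
        × closes — contains both s and ¬s.
      branch 2.2 (add (¬¬p → ¬p)):
        (¬¬p → ¬p): β-rule — branch into ¬¬¬p  //  ¬p.
          branch 2.2.1 (add ¬¬¬p):
            ¬¬¬p: drop double negation, giving ¬p.
            ○ open, literals {p=false, r=false, s=true}.
          branch 2.2.2 (add ¬p):
            ○ open, literals {p=false, r=false, s=true}.
1 branch closed, 3 open.
Each open branch fixes some atoms; the unmentioned ones are free. Counting distinct full assignments: branch {r=true, s=true, t=true} (p, q, u) contributes 8 new; branch {p=false, r=false, s=true} (q, t, u) contributes 8 new; branch {p=false, r=false, s=true} (q, t, u) contributes 0 new. Total: 16.

16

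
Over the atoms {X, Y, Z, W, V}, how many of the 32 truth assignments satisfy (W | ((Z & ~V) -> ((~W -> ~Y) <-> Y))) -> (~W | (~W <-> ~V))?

Initial set: {((W | ((Z & ~V) -> ((~W -> ~Y) <-> Y))) -> (~W | (~W <-> ~V)))}.
((W | ((Z & ~V) -> ((~W -> ~Y) <-> Y))) -> (~W | (~W <-> ~V))): β-rule — branch into ~(W | ((Z & ~V) -> ((~W -> ~Y) <-> Y)))  //  (~W | (~W <-> ~V)).
  branch 1 (add ~(W | ((Z & ~V) -> ((~W -> ~Y) <-> Y)))):
    ~(W | ((Z & ~V) -> ((~W -> ~Y) <-> Y))): α-rule — add ~W, ~((Z & ~V) -> ((~W -> ~Y) <-> Y)).
    ~((Z & ~V) -> ((~W -> ~Y) <-> Y)): α-rule — add (Z & ~V), ~((~W -> ~Y) <-> Y).
    (Z & ~V): α-rule — add Z, ~V.
    ~((~W -> ~Y) <-> Y): β-rule — branch into (~W -> ~Y), ~Y  //  ~(~W -> ~Y), Y.
      branch 1.1 (add (~W -> ~Y), ~Y):
        (~W -> ~Y): β-rule — branch into ~~W  //  ~Y.
          branch 1.1.1 (add ~~W):
            × closes — contains both W and ~W.
          branch 1.1.2 (add ~Y):
            ○ open, literals {V=0, W=0, Y=0, Z=1}.
      branch 1.2 (add ~(~W -> ~Y), Y):
        ~(~W -> ~Y): α-rule — add ~W, ~~Y.
        ○ open, literals {V=0, W=0, Y=1, Z=1}.
  branch 2 (add (~W | (~W <-> ~V))):
    (~W | (~W <-> ~V)): β-rule — branch into ~W  //  (~W <-> ~V).
      branch 2.1 (add ~W):
        ○ open, literals {W=0}.
      branch 2.2 (add (~W <-> ~V)):
        (~W <-> ~V): β-rule — branch into ~W, ~V  //  ~~W, ~~V.
          branch 2.2.1 (add ~W, ~V):
            ○ open, literals {V=0, W=0}.
          branch 2.2.2 (add ~~W, ~~V):
            ○ open, literals {V=1, W=1}.
1 branch closed, 5 open.
Each open branch fixes some atoms; the unmentioned ones are free. Counting distinct full assignments: branch {V=0, W=0, Y=0, Z=1} (X) contributes 2 new; branch {V=0, W=0, Y=1, Z=1} (X) contributes 2 new; branch {W=0} (X, Y, Z, V) contributes 12 new; branch {V=0, W=0} (X, Y, Z) contributes 0 new; branch {V=1, W=1} (X, Y, Z) contributes 8 new. Total: 24.

24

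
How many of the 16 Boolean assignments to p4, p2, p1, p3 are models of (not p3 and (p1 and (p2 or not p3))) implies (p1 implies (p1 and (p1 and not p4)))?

14

Initial set: {((not p3 and (p1 and (p2 or not p3))) implies (p1 implies (p1 and (p1 and not p4))))}.
((not p3 and (p1 and (p2 or not p3))) implies (p1 implies (p1 and (p1 and not p4)))): β-rule — branch into not (not p3 and (p1 and (p2 or not p3)))  //  (p1 implies (p1 and (p1 and not p4))).
  branch 1 (add not (not p3 and (p1 and (p2 or not p3)))):
    not (not p3 and (p1 and (p2 or not p3))): β-rule — branch into not not p3  //  not (p1 and (p2 or not p3)).
      branch 1.1 (add not not p3):
        ○ open, literals {p3=T}.
      branch 1.2 (add not (p1 and (p2 or not p3))):
        not (p1 and (p2 or not p3)): β-rule — branch into not p1  //  not (p2 or not p3).
          branch 1.2.1 (add not p1):
            ○ open, literals {p1=F}.
          branch 1.2.2 (add not (p2 or not p3)):
            not (p2 or not p3): α-rule — add not p2, not not p3.
            ○ open, literals {p2=F, p3=T}.
  branch 2 (add (p1 implies (p1 and (p1 and not p4)))):
    (p1 implies (p1 and (p1 and not p4))): β-rule — branch into not p1  //  (p1 and (p1 and not p4)).
      branch 2.1 (add not p1):
        ○ open, literals {p1=F}.
      branch 2.2 (add (p1 and (p1 and not p4))):
        (p1 and (p1 and not p4)): α-rule — add p1, (p1 and not p4).
        (p1 and not p4): α-rule — add p1, not p4.
        ○ open, literals {p1=T, p4=F}.
0 branches closed, 5 open.
Each open branch fixes some atoms; the unmentioned ones are free. Counting distinct full assignments: branch {p3=T} (p4, p2, p1) contributes 8 new; branch {p1=F} (p4, p2, p3) contributes 4 new; branch {p2=F, p3=T} (p4, p1) contributes 0 new; branch {p1=F} (p4, p2, p3) contributes 0 new; branch {p1=T, p4=F} (p2, p3) contributes 2 new. Total: 14.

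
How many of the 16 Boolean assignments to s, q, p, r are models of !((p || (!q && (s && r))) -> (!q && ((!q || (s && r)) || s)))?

4

Initial set: {!((p || (!q && (s && r))) -> (!q && ((!q || (s && r)) || s)))}.
!((p || (!q && (s && r))) -> (!q && ((!q || (s && r)) || s))): α-rule — add (p || (!q && (s && r))), !(!q && ((!q || (s && r)) || s)).
(p || (!q && (s && r))): β-rule — branch into p  //  (!q && (s && r)).
  branch 1 (add p):
    !(!q && ((!q || (s && r)) || s)): β-rule — branch into !!q  //  !((!q || (s && r)) || s).
      branch 1.1 (add !!q):
        ○ open, literals {p=1, q=1}.
      branch 1.2 (add !((!q || (s && r)) || s)):
        !((!q || (s && r)) || s): α-rule — add !(!q || (s && r)), !s.
        !(!q || (s && r)): α-rule — add !!q, !(s && r).
        !(s && r): β-rule — branch into !s  //  !r.
          branch 1.2.1 (add !s):
            ○ open, literals {p=1, q=1, s=0}.
          branch 1.2.2 (add !r):
            ○ open, literals {p=1, q=1, r=0, s=0}.
  branch 2 (add (!q && (s && r))):
    (!q && (s && r)): α-rule — add !q, (s && r).
    (s && r): α-rule — add s, r.
    !(!q && ((!q || (s && r)) || s)): β-rule — branch into !!q  //  !((!q || (s && r)) || s).
      branch 2.1 (add !!q):
        × closes — contains both q and !q.
      branch 2.2 (add !((!q || (s && r)) || s)):
        !((!q || (s && r)) || s): α-rule — add !(!q || (s && r)), !s.
        × closes — contains both s and !s.
2 branches closed, 3 open.
Each open branch fixes some atoms; the unmentioned ones are free. Counting distinct full assignments: branch {p=1, q=1} (s, r) contributes 4 new; branch {p=1, q=1, s=0} (r) contributes 0 new; branch {p=1, q=1, r=0, s=0} (none free) contributes 0 new. Total: 4.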